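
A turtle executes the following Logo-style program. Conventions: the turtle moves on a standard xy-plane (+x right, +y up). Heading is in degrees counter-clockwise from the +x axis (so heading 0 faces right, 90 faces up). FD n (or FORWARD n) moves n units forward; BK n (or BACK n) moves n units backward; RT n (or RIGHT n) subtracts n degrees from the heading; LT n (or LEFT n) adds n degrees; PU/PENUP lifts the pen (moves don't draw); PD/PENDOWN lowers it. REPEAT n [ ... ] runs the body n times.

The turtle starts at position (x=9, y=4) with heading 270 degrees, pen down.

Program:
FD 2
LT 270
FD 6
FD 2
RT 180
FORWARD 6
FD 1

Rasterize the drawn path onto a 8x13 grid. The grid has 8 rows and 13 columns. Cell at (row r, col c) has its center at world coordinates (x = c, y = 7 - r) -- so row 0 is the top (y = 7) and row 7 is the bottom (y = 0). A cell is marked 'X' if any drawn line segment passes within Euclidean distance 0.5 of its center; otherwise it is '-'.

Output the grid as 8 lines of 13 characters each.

Segment 0: (9,4) -> (9,2)
Segment 1: (9,2) -> (3,2)
Segment 2: (3,2) -> (1,2)
Segment 3: (1,2) -> (7,2)
Segment 4: (7,2) -> (8,2)

Answer: -------------
-------------
-------------
---------X---
---------X---
-XXXXXXXXX---
-------------
-------------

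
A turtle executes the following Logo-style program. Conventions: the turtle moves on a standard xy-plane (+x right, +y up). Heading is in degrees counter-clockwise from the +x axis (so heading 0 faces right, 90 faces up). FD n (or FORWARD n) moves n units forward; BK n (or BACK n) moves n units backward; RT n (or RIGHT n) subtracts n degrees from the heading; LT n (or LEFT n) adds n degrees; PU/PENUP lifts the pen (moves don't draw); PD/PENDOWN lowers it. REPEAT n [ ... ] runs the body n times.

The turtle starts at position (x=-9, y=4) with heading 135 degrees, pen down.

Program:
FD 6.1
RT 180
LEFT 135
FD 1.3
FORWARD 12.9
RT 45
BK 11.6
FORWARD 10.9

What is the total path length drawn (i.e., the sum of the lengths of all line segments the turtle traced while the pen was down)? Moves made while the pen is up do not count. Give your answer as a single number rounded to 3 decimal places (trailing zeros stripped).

Answer: 42.8

Derivation:
Executing turtle program step by step:
Start: pos=(-9,4), heading=135, pen down
FD 6.1: (-9,4) -> (-13.313,8.313) [heading=135, draw]
RT 180: heading 135 -> 315
LT 135: heading 315 -> 90
FD 1.3: (-13.313,8.313) -> (-13.313,9.613) [heading=90, draw]
FD 12.9: (-13.313,9.613) -> (-13.313,22.513) [heading=90, draw]
RT 45: heading 90 -> 45
BK 11.6: (-13.313,22.513) -> (-21.516,14.311) [heading=45, draw]
FD 10.9: (-21.516,14.311) -> (-13.808,22.018) [heading=45, draw]
Final: pos=(-13.808,22.018), heading=45, 5 segment(s) drawn

Segment lengths:
  seg 1: (-9,4) -> (-13.313,8.313), length = 6.1
  seg 2: (-13.313,8.313) -> (-13.313,9.613), length = 1.3
  seg 3: (-13.313,9.613) -> (-13.313,22.513), length = 12.9
  seg 4: (-13.313,22.513) -> (-21.516,14.311), length = 11.6
  seg 5: (-21.516,14.311) -> (-13.808,22.018), length = 10.9
Total = 42.8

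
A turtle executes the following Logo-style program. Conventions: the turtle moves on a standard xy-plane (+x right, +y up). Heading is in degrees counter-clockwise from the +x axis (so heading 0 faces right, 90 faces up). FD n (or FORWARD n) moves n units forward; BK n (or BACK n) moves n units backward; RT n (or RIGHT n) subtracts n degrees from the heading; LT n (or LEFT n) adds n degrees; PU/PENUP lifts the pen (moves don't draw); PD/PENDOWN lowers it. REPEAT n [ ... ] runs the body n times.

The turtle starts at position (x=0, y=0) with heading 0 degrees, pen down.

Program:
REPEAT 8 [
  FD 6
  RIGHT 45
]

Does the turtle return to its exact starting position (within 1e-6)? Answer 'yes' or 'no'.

Answer: yes

Derivation:
Executing turtle program step by step:
Start: pos=(0,0), heading=0, pen down
REPEAT 8 [
  -- iteration 1/8 --
  FD 6: (0,0) -> (6,0) [heading=0, draw]
  RT 45: heading 0 -> 315
  -- iteration 2/8 --
  FD 6: (6,0) -> (10.243,-4.243) [heading=315, draw]
  RT 45: heading 315 -> 270
  -- iteration 3/8 --
  FD 6: (10.243,-4.243) -> (10.243,-10.243) [heading=270, draw]
  RT 45: heading 270 -> 225
  -- iteration 4/8 --
  FD 6: (10.243,-10.243) -> (6,-14.485) [heading=225, draw]
  RT 45: heading 225 -> 180
  -- iteration 5/8 --
  FD 6: (6,-14.485) -> (0,-14.485) [heading=180, draw]
  RT 45: heading 180 -> 135
  -- iteration 6/8 --
  FD 6: (0,-14.485) -> (-4.243,-10.243) [heading=135, draw]
  RT 45: heading 135 -> 90
  -- iteration 7/8 --
  FD 6: (-4.243,-10.243) -> (-4.243,-4.243) [heading=90, draw]
  RT 45: heading 90 -> 45
  -- iteration 8/8 --
  FD 6: (-4.243,-4.243) -> (0,0) [heading=45, draw]
  RT 45: heading 45 -> 0
]
Final: pos=(0,0), heading=0, 8 segment(s) drawn

Start position: (0, 0)
Final position: (0, 0)
Distance = 0; < 1e-6 -> CLOSED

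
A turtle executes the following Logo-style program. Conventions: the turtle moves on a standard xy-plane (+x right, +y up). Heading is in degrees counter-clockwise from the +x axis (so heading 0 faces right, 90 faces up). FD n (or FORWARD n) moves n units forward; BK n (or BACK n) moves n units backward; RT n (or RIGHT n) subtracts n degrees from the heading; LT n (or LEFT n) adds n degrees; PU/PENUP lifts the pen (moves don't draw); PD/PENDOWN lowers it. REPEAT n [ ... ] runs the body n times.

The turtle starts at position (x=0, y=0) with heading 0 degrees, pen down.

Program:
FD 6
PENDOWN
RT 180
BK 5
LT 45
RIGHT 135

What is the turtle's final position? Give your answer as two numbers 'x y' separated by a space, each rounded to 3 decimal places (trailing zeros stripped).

Executing turtle program step by step:
Start: pos=(0,0), heading=0, pen down
FD 6: (0,0) -> (6,0) [heading=0, draw]
PD: pen down
RT 180: heading 0 -> 180
BK 5: (6,0) -> (11,0) [heading=180, draw]
LT 45: heading 180 -> 225
RT 135: heading 225 -> 90
Final: pos=(11,0), heading=90, 2 segment(s) drawn

Answer: 11 0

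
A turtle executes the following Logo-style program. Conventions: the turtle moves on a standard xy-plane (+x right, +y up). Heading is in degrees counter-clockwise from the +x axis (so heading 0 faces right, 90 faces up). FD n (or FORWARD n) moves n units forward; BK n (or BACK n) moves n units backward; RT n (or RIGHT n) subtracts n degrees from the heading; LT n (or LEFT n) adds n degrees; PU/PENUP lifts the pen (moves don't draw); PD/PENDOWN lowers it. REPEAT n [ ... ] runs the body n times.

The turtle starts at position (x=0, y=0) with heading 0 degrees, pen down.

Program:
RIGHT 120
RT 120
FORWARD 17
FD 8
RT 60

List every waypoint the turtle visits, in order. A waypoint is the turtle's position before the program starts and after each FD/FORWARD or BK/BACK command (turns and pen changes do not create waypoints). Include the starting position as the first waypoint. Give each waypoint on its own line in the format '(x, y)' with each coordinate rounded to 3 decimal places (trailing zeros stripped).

Answer: (0, 0)
(-8.5, 14.722)
(-12.5, 21.651)

Derivation:
Executing turtle program step by step:
Start: pos=(0,0), heading=0, pen down
RT 120: heading 0 -> 240
RT 120: heading 240 -> 120
FD 17: (0,0) -> (-8.5,14.722) [heading=120, draw]
FD 8: (-8.5,14.722) -> (-12.5,21.651) [heading=120, draw]
RT 60: heading 120 -> 60
Final: pos=(-12.5,21.651), heading=60, 2 segment(s) drawn
Waypoints (3 total):
(0, 0)
(-8.5, 14.722)
(-12.5, 21.651)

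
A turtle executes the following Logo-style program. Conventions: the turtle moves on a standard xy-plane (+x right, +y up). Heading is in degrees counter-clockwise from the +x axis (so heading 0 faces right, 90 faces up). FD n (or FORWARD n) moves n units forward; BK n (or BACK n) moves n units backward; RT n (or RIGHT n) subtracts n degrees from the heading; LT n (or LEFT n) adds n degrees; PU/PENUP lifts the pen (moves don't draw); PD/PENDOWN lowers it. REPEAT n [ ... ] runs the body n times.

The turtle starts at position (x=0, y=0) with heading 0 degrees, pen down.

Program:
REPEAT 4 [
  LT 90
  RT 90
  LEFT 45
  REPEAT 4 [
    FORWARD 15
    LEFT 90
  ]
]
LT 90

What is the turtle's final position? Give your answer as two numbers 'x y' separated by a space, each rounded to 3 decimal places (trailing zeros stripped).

Answer: 0 0

Derivation:
Executing turtle program step by step:
Start: pos=(0,0), heading=0, pen down
REPEAT 4 [
  -- iteration 1/4 --
  LT 90: heading 0 -> 90
  RT 90: heading 90 -> 0
  LT 45: heading 0 -> 45
  REPEAT 4 [
    -- iteration 1/4 --
    FD 15: (0,0) -> (10.607,10.607) [heading=45, draw]
    LT 90: heading 45 -> 135
    -- iteration 2/4 --
    FD 15: (10.607,10.607) -> (0,21.213) [heading=135, draw]
    LT 90: heading 135 -> 225
    -- iteration 3/4 --
    FD 15: (0,21.213) -> (-10.607,10.607) [heading=225, draw]
    LT 90: heading 225 -> 315
    -- iteration 4/4 --
    FD 15: (-10.607,10.607) -> (0,0) [heading=315, draw]
    LT 90: heading 315 -> 45
  ]
  -- iteration 2/4 --
  LT 90: heading 45 -> 135
  RT 90: heading 135 -> 45
  LT 45: heading 45 -> 90
  REPEAT 4 [
    -- iteration 1/4 --
    FD 15: (0,0) -> (0,15) [heading=90, draw]
    LT 90: heading 90 -> 180
    -- iteration 2/4 --
    FD 15: (0,15) -> (-15,15) [heading=180, draw]
    LT 90: heading 180 -> 270
    -- iteration 3/4 --
    FD 15: (-15,15) -> (-15,0) [heading=270, draw]
    LT 90: heading 270 -> 0
    -- iteration 4/4 --
    FD 15: (-15,0) -> (0,0) [heading=0, draw]
    LT 90: heading 0 -> 90
  ]
  -- iteration 3/4 --
  LT 90: heading 90 -> 180
  RT 90: heading 180 -> 90
  LT 45: heading 90 -> 135
  REPEAT 4 [
    -- iteration 1/4 --
    FD 15: (0,0) -> (-10.607,10.607) [heading=135, draw]
    LT 90: heading 135 -> 225
    -- iteration 2/4 --
    FD 15: (-10.607,10.607) -> (-21.213,0) [heading=225, draw]
    LT 90: heading 225 -> 315
    -- iteration 3/4 --
    FD 15: (-21.213,0) -> (-10.607,-10.607) [heading=315, draw]
    LT 90: heading 315 -> 45
    -- iteration 4/4 --
    FD 15: (-10.607,-10.607) -> (0,0) [heading=45, draw]
    LT 90: heading 45 -> 135
  ]
  -- iteration 4/4 --
  LT 90: heading 135 -> 225
  RT 90: heading 225 -> 135
  LT 45: heading 135 -> 180
  REPEAT 4 [
    -- iteration 1/4 --
    FD 15: (0,0) -> (-15,0) [heading=180, draw]
    LT 90: heading 180 -> 270
    -- iteration 2/4 --
    FD 15: (-15,0) -> (-15,-15) [heading=270, draw]
    LT 90: heading 270 -> 0
    -- iteration 3/4 --
    FD 15: (-15,-15) -> (0,-15) [heading=0, draw]
    LT 90: heading 0 -> 90
    -- iteration 4/4 --
    FD 15: (0,-15) -> (0,0) [heading=90, draw]
    LT 90: heading 90 -> 180
  ]
]
LT 90: heading 180 -> 270
Final: pos=(0,0), heading=270, 16 segment(s) drawn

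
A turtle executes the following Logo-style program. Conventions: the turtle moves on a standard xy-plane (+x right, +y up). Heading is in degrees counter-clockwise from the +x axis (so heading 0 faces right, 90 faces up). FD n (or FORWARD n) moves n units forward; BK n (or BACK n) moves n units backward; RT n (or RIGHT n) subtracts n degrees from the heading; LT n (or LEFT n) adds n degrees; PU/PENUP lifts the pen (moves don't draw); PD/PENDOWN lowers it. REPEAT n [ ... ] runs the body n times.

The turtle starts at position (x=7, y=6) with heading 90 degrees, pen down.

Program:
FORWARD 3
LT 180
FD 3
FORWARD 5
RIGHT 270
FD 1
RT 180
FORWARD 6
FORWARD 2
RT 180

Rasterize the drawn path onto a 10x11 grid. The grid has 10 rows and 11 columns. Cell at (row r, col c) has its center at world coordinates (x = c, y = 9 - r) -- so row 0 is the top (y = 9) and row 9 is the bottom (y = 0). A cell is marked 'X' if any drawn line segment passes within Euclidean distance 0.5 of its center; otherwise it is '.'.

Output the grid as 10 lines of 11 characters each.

Segment 0: (7,6) -> (7,9)
Segment 1: (7,9) -> (7,6)
Segment 2: (7,6) -> (7,1)
Segment 3: (7,1) -> (8,1)
Segment 4: (8,1) -> (2,1)
Segment 5: (2,1) -> (-0,1)

Answer: .......X...
.......X...
.......X...
.......X...
.......X...
.......X...
.......X...
.......X...
XXXXXXXXX..
...........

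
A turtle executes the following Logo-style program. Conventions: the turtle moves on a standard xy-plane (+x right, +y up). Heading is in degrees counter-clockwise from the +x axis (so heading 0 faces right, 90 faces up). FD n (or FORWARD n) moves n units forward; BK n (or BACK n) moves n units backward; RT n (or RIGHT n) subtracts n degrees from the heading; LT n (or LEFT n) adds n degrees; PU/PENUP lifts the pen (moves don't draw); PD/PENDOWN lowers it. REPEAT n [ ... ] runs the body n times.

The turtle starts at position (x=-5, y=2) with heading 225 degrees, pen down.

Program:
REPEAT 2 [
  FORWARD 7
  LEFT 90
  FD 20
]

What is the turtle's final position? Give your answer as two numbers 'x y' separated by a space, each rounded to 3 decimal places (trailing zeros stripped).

Executing turtle program step by step:
Start: pos=(-5,2), heading=225, pen down
REPEAT 2 [
  -- iteration 1/2 --
  FD 7: (-5,2) -> (-9.95,-2.95) [heading=225, draw]
  LT 90: heading 225 -> 315
  FD 20: (-9.95,-2.95) -> (4.192,-17.092) [heading=315, draw]
  -- iteration 2/2 --
  FD 7: (4.192,-17.092) -> (9.142,-22.042) [heading=315, draw]
  LT 90: heading 315 -> 45
  FD 20: (9.142,-22.042) -> (23.284,-7.899) [heading=45, draw]
]
Final: pos=(23.284,-7.899), heading=45, 4 segment(s) drawn

Answer: 23.284 -7.899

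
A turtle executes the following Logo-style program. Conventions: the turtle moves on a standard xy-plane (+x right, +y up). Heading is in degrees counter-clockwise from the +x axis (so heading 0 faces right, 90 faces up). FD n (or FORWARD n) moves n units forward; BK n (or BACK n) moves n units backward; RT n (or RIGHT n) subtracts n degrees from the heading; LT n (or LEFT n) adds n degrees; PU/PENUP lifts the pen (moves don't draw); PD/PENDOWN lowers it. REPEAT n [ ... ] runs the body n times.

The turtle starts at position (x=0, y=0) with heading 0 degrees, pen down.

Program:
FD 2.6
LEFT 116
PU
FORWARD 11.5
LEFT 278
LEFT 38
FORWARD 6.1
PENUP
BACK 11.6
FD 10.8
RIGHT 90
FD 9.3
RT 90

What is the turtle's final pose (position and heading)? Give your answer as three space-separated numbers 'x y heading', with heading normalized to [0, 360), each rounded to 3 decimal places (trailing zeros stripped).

Executing turtle program step by step:
Start: pos=(0,0), heading=0, pen down
FD 2.6: (0,0) -> (2.6,0) [heading=0, draw]
LT 116: heading 0 -> 116
PU: pen up
FD 11.5: (2.6,0) -> (-2.441,10.336) [heading=116, move]
LT 278: heading 116 -> 34
LT 38: heading 34 -> 72
FD 6.1: (-2.441,10.336) -> (-0.556,16.138) [heading=72, move]
PU: pen up
BK 11.6: (-0.556,16.138) -> (-4.141,5.105) [heading=72, move]
FD 10.8: (-4.141,5.105) -> (-0.803,15.377) [heading=72, move]
RT 90: heading 72 -> 342
FD 9.3: (-0.803,15.377) -> (8.041,12.503) [heading=342, move]
RT 90: heading 342 -> 252
Final: pos=(8.041,12.503), heading=252, 1 segment(s) drawn

Answer: 8.041 12.503 252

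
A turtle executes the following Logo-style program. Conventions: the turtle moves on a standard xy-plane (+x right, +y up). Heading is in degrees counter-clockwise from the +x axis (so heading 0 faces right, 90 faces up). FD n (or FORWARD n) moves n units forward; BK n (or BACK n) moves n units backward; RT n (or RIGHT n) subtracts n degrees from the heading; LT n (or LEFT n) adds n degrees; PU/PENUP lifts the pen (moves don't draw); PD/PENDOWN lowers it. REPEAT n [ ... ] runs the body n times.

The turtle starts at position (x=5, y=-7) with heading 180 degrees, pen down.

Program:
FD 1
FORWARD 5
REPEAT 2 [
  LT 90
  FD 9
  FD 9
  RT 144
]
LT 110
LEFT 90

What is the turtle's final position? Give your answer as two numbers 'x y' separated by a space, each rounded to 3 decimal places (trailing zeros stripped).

Answer: -15.562 -35.58

Derivation:
Executing turtle program step by step:
Start: pos=(5,-7), heading=180, pen down
FD 1: (5,-7) -> (4,-7) [heading=180, draw]
FD 5: (4,-7) -> (-1,-7) [heading=180, draw]
REPEAT 2 [
  -- iteration 1/2 --
  LT 90: heading 180 -> 270
  FD 9: (-1,-7) -> (-1,-16) [heading=270, draw]
  FD 9: (-1,-16) -> (-1,-25) [heading=270, draw]
  RT 144: heading 270 -> 126
  -- iteration 2/2 --
  LT 90: heading 126 -> 216
  FD 9: (-1,-25) -> (-8.281,-30.29) [heading=216, draw]
  FD 9: (-8.281,-30.29) -> (-15.562,-35.58) [heading=216, draw]
  RT 144: heading 216 -> 72
]
LT 110: heading 72 -> 182
LT 90: heading 182 -> 272
Final: pos=(-15.562,-35.58), heading=272, 6 segment(s) drawn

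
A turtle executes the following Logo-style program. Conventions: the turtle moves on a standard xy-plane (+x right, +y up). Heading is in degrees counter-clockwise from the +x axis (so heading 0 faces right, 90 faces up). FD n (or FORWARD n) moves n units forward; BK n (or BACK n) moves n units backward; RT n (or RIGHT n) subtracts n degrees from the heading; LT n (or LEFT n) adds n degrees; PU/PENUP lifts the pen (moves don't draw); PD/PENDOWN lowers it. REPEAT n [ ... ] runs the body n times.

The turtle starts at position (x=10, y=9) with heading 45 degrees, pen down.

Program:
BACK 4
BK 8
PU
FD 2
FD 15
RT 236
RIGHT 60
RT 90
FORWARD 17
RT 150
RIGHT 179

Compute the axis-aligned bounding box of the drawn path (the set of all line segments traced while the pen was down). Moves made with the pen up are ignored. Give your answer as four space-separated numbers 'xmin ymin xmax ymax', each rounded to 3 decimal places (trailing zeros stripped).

Executing turtle program step by step:
Start: pos=(10,9), heading=45, pen down
BK 4: (10,9) -> (7.172,6.172) [heading=45, draw]
BK 8: (7.172,6.172) -> (1.515,0.515) [heading=45, draw]
PU: pen up
FD 2: (1.515,0.515) -> (2.929,1.929) [heading=45, move]
FD 15: (2.929,1.929) -> (13.536,12.536) [heading=45, move]
RT 236: heading 45 -> 169
RT 60: heading 169 -> 109
RT 90: heading 109 -> 19
FD 17: (13.536,12.536) -> (29.609,18.07) [heading=19, move]
RT 150: heading 19 -> 229
RT 179: heading 229 -> 50
Final: pos=(29.609,18.07), heading=50, 2 segment(s) drawn

Segment endpoints: x in {1.515, 7.172, 10}, y in {0.515, 6.172, 9}
xmin=1.515, ymin=0.515, xmax=10, ymax=9

Answer: 1.515 0.515 10 9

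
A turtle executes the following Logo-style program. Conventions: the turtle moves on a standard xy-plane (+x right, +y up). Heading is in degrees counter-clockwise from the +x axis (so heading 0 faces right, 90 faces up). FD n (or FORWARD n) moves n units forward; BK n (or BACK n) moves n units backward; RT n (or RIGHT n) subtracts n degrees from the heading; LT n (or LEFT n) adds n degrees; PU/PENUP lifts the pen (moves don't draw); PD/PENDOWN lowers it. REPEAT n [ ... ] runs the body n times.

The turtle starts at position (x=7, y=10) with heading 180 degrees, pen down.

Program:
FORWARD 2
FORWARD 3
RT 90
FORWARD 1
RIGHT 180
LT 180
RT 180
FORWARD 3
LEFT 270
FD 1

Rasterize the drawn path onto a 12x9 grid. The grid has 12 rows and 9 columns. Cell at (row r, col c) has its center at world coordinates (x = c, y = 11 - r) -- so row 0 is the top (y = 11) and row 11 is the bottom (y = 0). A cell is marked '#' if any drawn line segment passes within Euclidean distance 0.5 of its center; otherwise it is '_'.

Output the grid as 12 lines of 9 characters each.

Answer: __#______
__######_
__#______
_##______
_________
_________
_________
_________
_________
_________
_________
_________

Derivation:
Segment 0: (7,10) -> (5,10)
Segment 1: (5,10) -> (2,10)
Segment 2: (2,10) -> (2,11)
Segment 3: (2,11) -> (2,8)
Segment 4: (2,8) -> (1,8)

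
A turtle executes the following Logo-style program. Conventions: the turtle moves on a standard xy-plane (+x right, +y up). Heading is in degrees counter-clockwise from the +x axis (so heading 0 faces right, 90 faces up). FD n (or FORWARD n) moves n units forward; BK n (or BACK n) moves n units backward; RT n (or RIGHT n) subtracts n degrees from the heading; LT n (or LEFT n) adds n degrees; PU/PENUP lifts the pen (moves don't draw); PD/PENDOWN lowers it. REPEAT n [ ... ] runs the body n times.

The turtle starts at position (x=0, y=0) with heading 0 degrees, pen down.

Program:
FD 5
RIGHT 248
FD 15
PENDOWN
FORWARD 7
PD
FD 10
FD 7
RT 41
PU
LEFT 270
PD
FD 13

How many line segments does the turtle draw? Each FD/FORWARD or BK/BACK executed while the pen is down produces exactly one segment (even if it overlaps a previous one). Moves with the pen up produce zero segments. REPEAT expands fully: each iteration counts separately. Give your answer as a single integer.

Executing turtle program step by step:
Start: pos=(0,0), heading=0, pen down
FD 5: (0,0) -> (5,0) [heading=0, draw]
RT 248: heading 0 -> 112
FD 15: (5,0) -> (-0.619,13.908) [heading=112, draw]
PD: pen down
FD 7: (-0.619,13.908) -> (-3.241,20.398) [heading=112, draw]
PD: pen down
FD 10: (-3.241,20.398) -> (-6.987,29.67) [heading=112, draw]
FD 7: (-6.987,29.67) -> (-9.61,36.16) [heading=112, draw]
RT 41: heading 112 -> 71
PU: pen up
LT 270: heading 71 -> 341
PD: pen down
FD 13: (-9.61,36.16) -> (2.682,31.928) [heading=341, draw]
Final: pos=(2.682,31.928), heading=341, 6 segment(s) drawn
Segments drawn: 6

Answer: 6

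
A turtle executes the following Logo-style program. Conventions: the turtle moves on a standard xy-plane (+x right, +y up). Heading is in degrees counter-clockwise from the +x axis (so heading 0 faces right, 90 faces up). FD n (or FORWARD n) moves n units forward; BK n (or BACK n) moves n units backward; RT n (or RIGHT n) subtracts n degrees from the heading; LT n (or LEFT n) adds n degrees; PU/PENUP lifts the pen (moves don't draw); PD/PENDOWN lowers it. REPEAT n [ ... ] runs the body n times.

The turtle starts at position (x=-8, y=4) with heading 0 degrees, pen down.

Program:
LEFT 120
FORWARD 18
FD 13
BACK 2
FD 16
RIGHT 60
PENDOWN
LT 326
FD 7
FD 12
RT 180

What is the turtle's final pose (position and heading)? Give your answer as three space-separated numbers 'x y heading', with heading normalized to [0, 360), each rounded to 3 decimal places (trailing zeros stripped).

Executing turtle program step by step:
Start: pos=(-8,4), heading=0, pen down
LT 120: heading 0 -> 120
FD 18: (-8,4) -> (-17,19.588) [heading=120, draw]
FD 13: (-17,19.588) -> (-23.5,30.847) [heading=120, draw]
BK 2: (-23.5,30.847) -> (-22.5,29.115) [heading=120, draw]
FD 16: (-22.5,29.115) -> (-30.5,42.971) [heading=120, draw]
RT 60: heading 120 -> 60
PD: pen down
LT 326: heading 60 -> 26
FD 7: (-30.5,42.971) -> (-24.208,46.04) [heading=26, draw]
FD 12: (-24.208,46.04) -> (-13.423,51.3) [heading=26, draw]
RT 180: heading 26 -> 206
Final: pos=(-13.423,51.3), heading=206, 6 segment(s) drawn

Answer: -13.423 51.3 206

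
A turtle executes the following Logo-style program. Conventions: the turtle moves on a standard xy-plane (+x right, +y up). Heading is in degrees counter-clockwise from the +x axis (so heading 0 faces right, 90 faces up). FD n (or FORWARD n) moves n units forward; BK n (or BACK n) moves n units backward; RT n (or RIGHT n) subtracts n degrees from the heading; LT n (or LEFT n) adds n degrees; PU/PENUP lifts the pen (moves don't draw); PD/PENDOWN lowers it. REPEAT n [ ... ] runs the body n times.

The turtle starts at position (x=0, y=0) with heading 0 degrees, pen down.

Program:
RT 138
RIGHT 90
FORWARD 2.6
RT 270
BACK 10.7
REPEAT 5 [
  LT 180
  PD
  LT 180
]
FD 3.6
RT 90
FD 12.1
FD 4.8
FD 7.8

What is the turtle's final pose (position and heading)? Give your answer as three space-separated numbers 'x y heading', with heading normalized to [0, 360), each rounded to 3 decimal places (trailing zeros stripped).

Answer: -12.991 25.039 132

Derivation:
Executing turtle program step by step:
Start: pos=(0,0), heading=0, pen down
RT 138: heading 0 -> 222
RT 90: heading 222 -> 132
FD 2.6: (0,0) -> (-1.74,1.932) [heading=132, draw]
RT 270: heading 132 -> 222
BK 10.7: (-1.74,1.932) -> (6.212,9.092) [heading=222, draw]
REPEAT 5 [
  -- iteration 1/5 --
  LT 180: heading 222 -> 42
  PD: pen down
  LT 180: heading 42 -> 222
  -- iteration 2/5 --
  LT 180: heading 222 -> 42
  PD: pen down
  LT 180: heading 42 -> 222
  -- iteration 3/5 --
  LT 180: heading 222 -> 42
  PD: pen down
  LT 180: heading 42 -> 222
  -- iteration 4/5 --
  LT 180: heading 222 -> 42
  PD: pen down
  LT 180: heading 42 -> 222
  -- iteration 5/5 --
  LT 180: heading 222 -> 42
  PD: pen down
  LT 180: heading 42 -> 222
]
FD 3.6: (6.212,9.092) -> (3.537,6.683) [heading=222, draw]
RT 90: heading 222 -> 132
FD 12.1: (3.537,6.683) -> (-4.56,15.675) [heading=132, draw]
FD 4.8: (-4.56,15.675) -> (-7.772,19.242) [heading=132, draw]
FD 7.8: (-7.772,19.242) -> (-12.991,25.039) [heading=132, draw]
Final: pos=(-12.991,25.039), heading=132, 6 segment(s) drawn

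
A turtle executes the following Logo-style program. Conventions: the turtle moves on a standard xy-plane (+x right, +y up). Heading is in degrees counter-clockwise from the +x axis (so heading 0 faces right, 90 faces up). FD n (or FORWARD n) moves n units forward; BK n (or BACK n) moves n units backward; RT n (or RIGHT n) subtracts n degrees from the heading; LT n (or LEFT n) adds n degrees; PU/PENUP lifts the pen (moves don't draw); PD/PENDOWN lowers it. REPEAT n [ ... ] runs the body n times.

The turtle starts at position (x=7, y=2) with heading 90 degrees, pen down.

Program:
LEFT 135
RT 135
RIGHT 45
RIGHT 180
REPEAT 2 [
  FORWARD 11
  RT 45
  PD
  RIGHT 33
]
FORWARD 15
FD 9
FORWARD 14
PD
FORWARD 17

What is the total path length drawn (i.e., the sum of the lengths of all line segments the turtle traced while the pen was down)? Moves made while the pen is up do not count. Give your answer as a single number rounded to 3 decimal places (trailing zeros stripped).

Answer: 77

Derivation:
Executing turtle program step by step:
Start: pos=(7,2), heading=90, pen down
LT 135: heading 90 -> 225
RT 135: heading 225 -> 90
RT 45: heading 90 -> 45
RT 180: heading 45 -> 225
REPEAT 2 [
  -- iteration 1/2 --
  FD 11: (7,2) -> (-0.778,-5.778) [heading=225, draw]
  RT 45: heading 225 -> 180
  PD: pen down
  RT 33: heading 180 -> 147
  -- iteration 2/2 --
  FD 11: (-0.778,-5.778) -> (-10.004,0.213) [heading=147, draw]
  RT 45: heading 147 -> 102
  PD: pen down
  RT 33: heading 102 -> 69
]
FD 15: (-10.004,0.213) -> (-4.628,14.217) [heading=69, draw]
FD 9: (-4.628,14.217) -> (-1.403,22.619) [heading=69, draw]
FD 14: (-1.403,22.619) -> (3.614,35.689) [heading=69, draw]
PD: pen down
FD 17: (3.614,35.689) -> (9.707,51.56) [heading=69, draw]
Final: pos=(9.707,51.56), heading=69, 6 segment(s) drawn

Segment lengths:
  seg 1: (7,2) -> (-0.778,-5.778), length = 11
  seg 2: (-0.778,-5.778) -> (-10.004,0.213), length = 11
  seg 3: (-10.004,0.213) -> (-4.628,14.217), length = 15
  seg 4: (-4.628,14.217) -> (-1.403,22.619), length = 9
  seg 5: (-1.403,22.619) -> (3.614,35.689), length = 14
  seg 6: (3.614,35.689) -> (9.707,51.56), length = 17
Total = 77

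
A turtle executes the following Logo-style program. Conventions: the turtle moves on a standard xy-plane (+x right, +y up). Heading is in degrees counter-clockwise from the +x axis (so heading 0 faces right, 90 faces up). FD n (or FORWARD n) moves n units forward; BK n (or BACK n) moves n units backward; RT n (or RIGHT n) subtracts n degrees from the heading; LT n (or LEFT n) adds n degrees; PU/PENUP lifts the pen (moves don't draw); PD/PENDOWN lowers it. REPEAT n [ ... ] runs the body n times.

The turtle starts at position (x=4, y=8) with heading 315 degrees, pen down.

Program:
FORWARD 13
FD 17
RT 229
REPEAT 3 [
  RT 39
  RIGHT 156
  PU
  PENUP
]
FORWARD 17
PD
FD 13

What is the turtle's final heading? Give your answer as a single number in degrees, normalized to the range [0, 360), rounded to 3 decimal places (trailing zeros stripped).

Executing turtle program step by step:
Start: pos=(4,8), heading=315, pen down
FD 13: (4,8) -> (13.192,-1.192) [heading=315, draw]
FD 17: (13.192,-1.192) -> (25.213,-13.213) [heading=315, draw]
RT 229: heading 315 -> 86
REPEAT 3 [
  -- iteration 1/3 --
  RT 39: heading 86 -> 47
  RT 156: heading 47 -> 251
  PU: pen up
  PU: pen up
  -- iteration 2/3 --
  RT 39: heading 251 -> 212
  RT 156: heading 212 -> 56
  PU: pen up
  PU: pen up
  -- iteration 3/3 --
  RT 39: heading 56 -> 17
  RT 156: heading 17 -> 221
  PU: pen up
  PU: pen up
]
FD 17: (25.213,-13.213) -> (12.383,-24.366) [heading=221, move]
PD: pen down
FD 13: (12.383,-24.366) -> (2.572,-32.895) [heading=221, draw]
Final: pos=(2.572,-32.895), heading=221, 3 segment(s) drawn

Answer: 221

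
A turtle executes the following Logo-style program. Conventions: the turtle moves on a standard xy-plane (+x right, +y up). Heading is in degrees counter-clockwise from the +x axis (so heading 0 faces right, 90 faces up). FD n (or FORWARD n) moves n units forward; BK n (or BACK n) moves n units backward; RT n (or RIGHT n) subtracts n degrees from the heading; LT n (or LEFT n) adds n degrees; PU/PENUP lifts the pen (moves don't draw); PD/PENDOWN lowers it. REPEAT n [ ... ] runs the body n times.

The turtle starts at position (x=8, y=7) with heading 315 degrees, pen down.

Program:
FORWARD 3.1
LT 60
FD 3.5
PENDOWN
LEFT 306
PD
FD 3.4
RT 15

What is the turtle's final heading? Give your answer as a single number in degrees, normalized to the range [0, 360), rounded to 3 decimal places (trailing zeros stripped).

Answer: 306

Derivation:
Executing turtle program step by step:
Start: pos=(8,7), heading=315, pen down
FD 3.1: (8,7) -> (10.192,4.808) [heading=315, draw]
LT 60: heading 315 -> 15
FD 3.5: (10.192,4.808) -> (13.573,5.714) [heading=15, draw]
PD: pen down
LT 306: heading 15 -> 321
PD: pen down
FD 3.4: (13.573,5.714) -> (16.215,3.574) [heading=321, draw]
RT 15: heading 321 -> 306
Final: pos=(16.215,3.574), heading=306, 3 segment(s) drawn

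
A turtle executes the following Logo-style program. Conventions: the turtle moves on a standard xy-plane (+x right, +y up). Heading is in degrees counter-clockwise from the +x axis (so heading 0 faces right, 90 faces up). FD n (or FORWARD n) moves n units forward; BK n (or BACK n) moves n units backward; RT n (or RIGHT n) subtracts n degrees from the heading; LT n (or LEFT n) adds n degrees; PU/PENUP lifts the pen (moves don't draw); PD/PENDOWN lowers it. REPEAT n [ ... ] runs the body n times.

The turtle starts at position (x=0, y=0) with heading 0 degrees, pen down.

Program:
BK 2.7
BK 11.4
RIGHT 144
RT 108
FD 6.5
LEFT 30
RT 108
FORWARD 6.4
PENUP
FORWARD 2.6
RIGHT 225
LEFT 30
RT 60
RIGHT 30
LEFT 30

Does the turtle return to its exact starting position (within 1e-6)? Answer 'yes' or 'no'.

Answer: no

Derivation:
Executing turtle program step by step:
Start: pos=(0,0), heading=0, pen down
BK 2.7: (0,0) -> (-2.7,0) [heading=0, draw]
BK 11.4: (-2.7,0) -> (-14.1,0) [heading=0, draw]
RT 144: heading 0 -> 216
RT 108: heading 216 -> 108
FD 6.5: (-14.1,0) -> (-16.109,6.182) [heading=108, draw]
LT 30: heading 108 -> 138
RT 108: heading 138 -> 30
FD 6.4: (-16.109,6.182) -> (-10.566,9.382) [heading=30, draw]
PU: pen up
FD 2.6: (-10.566,9.382) -> (-8.314,10.682) [heading=30, move]
RT 225: heading 30 -> 165
LT 30: heading 165 -> 195
RT 60: heading 195 -> 135
RT 30: heading 135 -> 105
LT 30: heading 105 -> 135
Final: pos=(-8.314,10.682), heading=135, 4 segment(s) drawn

Start position: (0, 0)
Final position: (-8.314, 10.682)
Distance = 13.536; >= 1e-6 -> NOT closed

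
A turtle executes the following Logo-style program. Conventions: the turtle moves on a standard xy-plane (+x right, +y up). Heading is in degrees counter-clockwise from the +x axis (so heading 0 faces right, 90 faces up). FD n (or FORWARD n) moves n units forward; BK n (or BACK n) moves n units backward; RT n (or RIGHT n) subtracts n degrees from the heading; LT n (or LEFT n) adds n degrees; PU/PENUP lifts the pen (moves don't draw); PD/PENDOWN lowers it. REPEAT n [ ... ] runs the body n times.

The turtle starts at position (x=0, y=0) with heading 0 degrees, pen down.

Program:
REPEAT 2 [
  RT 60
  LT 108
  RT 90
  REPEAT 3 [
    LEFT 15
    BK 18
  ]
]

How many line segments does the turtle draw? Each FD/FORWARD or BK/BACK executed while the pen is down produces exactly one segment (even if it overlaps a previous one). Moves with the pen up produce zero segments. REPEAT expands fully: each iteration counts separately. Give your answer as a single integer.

Answer: 6

Derivation:
Executing turtle program step by step:
Start: pos=(0,0), heading=0, pen down
REPEAT 2 [
  -- iteration 1/2 --
  RT 60: heading 0 -> 300
  LT 108: heading 300 -> 48
  RT 90: heading 48 -> 318
  REPEAT 3 [
    -- iteration 1/3 --
    LT 15: heading 318 -> 333
    BK 18: (0,0) -> (-16.038,8.172) [heading=333, draw]
    -- iteration 2/3 --
    LT 15: heading 333 -> 348
    BK 18: (-16.038,8.172) -> (-33.645,11.914) [heading=348, draw]
    -- iteration 3/3 --
    LT 15: heading 348 -> 3
    BK 18: (-33.645,11.914) -> (-51.62,10.972) [heading=3, draw]
  ]
  -- iteration 2/2 --
  RT 60: heading 3 -> 303
  LT 108: heading 303 -> 51
  RT 90: heading 51 -> 321
  REPEAT 3 [
    -- iteration 1/3 --
    LT 15: heading 321 -> 336
    BK 18: (-51.62,10.972) -> (-68.064,18.293) [heading=336, draw]
    -- iteration 2/3 --
    LT 15: heading 336 -> 351
    BK 18: (-68.064,18.293) -> (-85.842,21.109) [heading=351, draw]
    -- iteration 3/3 --
    LT 15: heading 351 -> 6
    BK 18: (-85.842,21.109) -> (-103.744,19.228) [heading=6, draw]
  ]
]
Final: pos=(-103.744,19.228), heading=6, 6 segment(s) drawn
Segments drawn: 6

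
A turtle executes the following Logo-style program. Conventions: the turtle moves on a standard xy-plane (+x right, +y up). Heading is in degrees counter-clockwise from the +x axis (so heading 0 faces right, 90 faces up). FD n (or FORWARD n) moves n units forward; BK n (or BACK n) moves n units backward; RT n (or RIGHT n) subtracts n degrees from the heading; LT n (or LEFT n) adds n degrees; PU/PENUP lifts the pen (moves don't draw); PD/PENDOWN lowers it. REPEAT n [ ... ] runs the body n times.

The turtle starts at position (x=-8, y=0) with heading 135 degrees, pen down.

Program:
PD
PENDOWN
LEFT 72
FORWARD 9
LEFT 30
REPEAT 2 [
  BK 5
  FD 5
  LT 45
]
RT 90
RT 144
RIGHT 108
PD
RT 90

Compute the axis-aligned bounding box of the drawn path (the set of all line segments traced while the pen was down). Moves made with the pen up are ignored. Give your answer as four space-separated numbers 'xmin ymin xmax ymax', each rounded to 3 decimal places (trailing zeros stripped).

Answer: -17.059 -4.086 -8 0.805

Derivation:
Executing turtle program step by step:
Start: pos=(-8,0), heading=135, pen down
PD: pen down
PD: pen down
LT 72: heading 135 -> 207
FD 9: (-8,0) -> (-16.019,-4.086) [heading=207, draw]
LT 30: heading 207 -> 237
REPEAT 2 [
  -- iteration 1/2 --
  BK 5: (-16.019,-4.086) -> (-13.296,0.107) [heading=237, draw]
  FD 5: (-13.296,0.107) -> (-16.019,-4.086) [heading=237, draw]
  LT 45: heading 237 -> 282
  -- iteration 2/2 --
  BK 5: (-16.019,-4.086) -> (-17.059,0.805) [heading=282, draw]
  FD 5: (-17.059,0.805) -> (-16.019,-4.086) [heading=282, draw]
  LT 45: heading 282 -> 327
]
RT 90: heading 327 -> 237
RT 144: heading 237 -> 93
RT 108: heading 93 -> 345
PD: pen down
RT 90: heading 345 -> 255
Final: pos=(-16.019,-4.086), heading=255, 5 segment(s) drawn

Segment endpoints: x in {-17.059, -16.019, -13.296, -8}, y in {-4.086, 0, 0.107, 0.805}
xmin=-17.059, ymin=-4.086, xmax=-8, ymax=0.805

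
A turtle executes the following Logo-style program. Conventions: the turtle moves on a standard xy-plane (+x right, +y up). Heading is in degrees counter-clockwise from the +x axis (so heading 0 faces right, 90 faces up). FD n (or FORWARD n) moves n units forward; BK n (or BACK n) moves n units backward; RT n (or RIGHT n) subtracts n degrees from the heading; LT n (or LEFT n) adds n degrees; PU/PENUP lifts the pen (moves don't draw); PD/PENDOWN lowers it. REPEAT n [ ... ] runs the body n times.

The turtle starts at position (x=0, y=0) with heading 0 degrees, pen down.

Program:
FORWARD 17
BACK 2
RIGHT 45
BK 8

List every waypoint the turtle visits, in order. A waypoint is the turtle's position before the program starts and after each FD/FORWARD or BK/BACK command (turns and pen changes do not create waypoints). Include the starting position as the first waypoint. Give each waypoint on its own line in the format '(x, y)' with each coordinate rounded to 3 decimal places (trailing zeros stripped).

Answer: (0, 0)
(17, 0)
(15, 0)
(9.343, 5.657)

Derivation:
Executing turtle program step by step:
Start: pos=(0,0), heading=0, pen down
FD 17: (0,0) -> (17,0) [heading=0, draw]
BK 2: (17,0) -> (15,0) [heading=0, draw]
RT 45: heading 0 -> 315
BK 8: (15,0) -> (9.343,5.657) [heading=315, draw]
Final: pos=(9.343,5.657), heading=315, 3 segment(s) drawn
Waypoints (4 total):
(0, 0)
(17, 0)
(15, 0)
(9.343, 5.657)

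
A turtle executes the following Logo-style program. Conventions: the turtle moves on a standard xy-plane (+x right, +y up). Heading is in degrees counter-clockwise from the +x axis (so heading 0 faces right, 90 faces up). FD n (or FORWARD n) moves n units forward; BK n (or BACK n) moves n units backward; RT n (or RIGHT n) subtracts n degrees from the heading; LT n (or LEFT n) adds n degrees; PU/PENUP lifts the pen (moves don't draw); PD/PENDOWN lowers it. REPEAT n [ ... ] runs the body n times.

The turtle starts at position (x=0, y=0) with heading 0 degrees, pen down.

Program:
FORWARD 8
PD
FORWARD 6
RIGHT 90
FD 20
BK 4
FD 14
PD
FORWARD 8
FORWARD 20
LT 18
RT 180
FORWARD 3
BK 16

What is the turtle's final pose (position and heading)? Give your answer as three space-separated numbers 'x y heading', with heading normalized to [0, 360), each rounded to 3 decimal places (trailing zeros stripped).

Answer: 18.017 -70.364 108

Derivation:
Executing turtle program step by step:
Start: pos=(0,0), heading=0, pen down
FD 8: (0,0) -> (8,0) [heading=0, draw]
PD: pen down
FD 6: (8,0) -> (14,0) [heading=0, draw]
RT 90: heading 0 -> 270
FD 20: (14,0) -> (14,-20) [heading=270, draw]
BK 4: (14,-20) -> (14,-16) [heading=270, draw]
FD 14: (14,-16) -> (14,-30) [heading=270, draw]
PD: pen down
FD 8: (14,-30) -> (14,-38) [heading=270, draw]
FD 20: (14,-38) -> (14,-58) [heading=270, draw]
LT 18: heading 270 -> 288
RT 180: heading 288 -> 108
FD 3: (14,-58) -> (13.073,-55.147) [heading=108, draw]
BK 16: (13.073,-55.147) -> (18.017,-70.364) [heading=108, draw]
Final: pos=(18.017,-70.364), heading=108, 9 segment(s) drawn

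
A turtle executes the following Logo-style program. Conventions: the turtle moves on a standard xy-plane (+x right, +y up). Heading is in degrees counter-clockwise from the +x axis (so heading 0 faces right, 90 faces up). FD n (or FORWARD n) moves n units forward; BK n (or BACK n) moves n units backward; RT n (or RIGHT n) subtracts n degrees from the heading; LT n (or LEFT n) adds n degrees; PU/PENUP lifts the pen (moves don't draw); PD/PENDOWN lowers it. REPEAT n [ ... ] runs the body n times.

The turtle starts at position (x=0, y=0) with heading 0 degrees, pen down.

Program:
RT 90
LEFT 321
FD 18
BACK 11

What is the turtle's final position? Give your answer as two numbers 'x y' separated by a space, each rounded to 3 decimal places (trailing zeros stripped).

Answer: -4.405 -5.44

Derivation:
Executing turtle program step by step:
Start: pos=(0,0), heading=0, pen down
RT 90: heading 0 -> 270
LT 321: heading 270 -> 231
FD 18: (0,0) -> (-11.328,-13.989) [heading=231, draw]
BK 11: (-11.328,-13.989) -> (-4.405,-5.44) [heading=231, draw]
Final: pos=(-4.405,-5.44), heading=231, 2 segment(s) drawn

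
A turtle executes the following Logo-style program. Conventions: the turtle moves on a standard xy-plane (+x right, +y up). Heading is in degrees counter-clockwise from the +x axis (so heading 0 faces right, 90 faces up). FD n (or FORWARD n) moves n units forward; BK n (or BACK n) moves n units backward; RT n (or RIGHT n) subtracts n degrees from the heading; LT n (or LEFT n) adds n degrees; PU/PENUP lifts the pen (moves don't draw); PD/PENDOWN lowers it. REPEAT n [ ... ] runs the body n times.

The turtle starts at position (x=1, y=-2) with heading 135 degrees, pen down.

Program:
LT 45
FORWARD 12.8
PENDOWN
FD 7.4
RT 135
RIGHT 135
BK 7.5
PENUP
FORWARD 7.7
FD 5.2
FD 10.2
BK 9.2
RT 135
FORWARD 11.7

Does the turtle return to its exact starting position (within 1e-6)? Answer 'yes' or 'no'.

Answer: no

Derivation:
Executing turtle program step by step:
Start: pos=(1,-2), heading=135, pen down
LT 45: heading 135 -> 180
FD 12.8: (1,-2) -> (-11.8,-2) [heading=180, draw]
PD: pen down
FD 7.4: (-11.8,-2) -> (-19.2,-2) [heading=180, draw]
RT 135: heading 180 -> 45
RT 135: heading 45 -> 270
BK 7.5: (-19.2,-2) -> (-19.2,5.5) [heading=270, draw]
PU: pen up
FD 7.7: (-19.2,5.5) -> (-19.2,-2.2) [heading=270, move]
FD 5.2: (-19.2,-2.2) -> (-19.2,-7.4) [heading=270, move]
FD 10.2: (-19.2,-7.4) -> (-19.2,-17.6) [heading=270, move]
BK 9.2: (-19.2,-17.6) -> (-19.2,-8.4) [heading=270, move]
RT 135: heading 270 -> 135
FD 11.7: (-19.2,-8.4) -> (-27.473,-0.127) [heading=135, move]
Final: pos=(-27.473,-0.127), heading=135, 3 segment(s) drawn

Start position: (1, -2)
Final position: (-27.473, -0.127)
Distance = 28.535; >= 1e-6 -> NOT closed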